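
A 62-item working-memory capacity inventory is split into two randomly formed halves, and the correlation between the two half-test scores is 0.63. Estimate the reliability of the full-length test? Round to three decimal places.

0.773

The full test is twice the length of either half (n = 2).
r_full = 2(0.63) / (1 + 0.63)
r_full = 1.2600 / 1.6300 ≈ 0.7730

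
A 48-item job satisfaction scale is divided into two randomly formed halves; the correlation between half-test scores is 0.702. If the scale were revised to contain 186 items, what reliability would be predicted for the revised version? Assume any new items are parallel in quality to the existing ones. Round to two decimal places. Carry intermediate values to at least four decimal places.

0.95

First correct the split-half correlation to full-test reliability: r_full = 2 × 0.702 / (1 + 0.702) ≈ 0.8249
Then adjust to 186 items: n = 186/48 = 3.8750
r_new = n·r_full / (1 + (n − 1)·r_full) = 3.1965 / 3.3716 ≈ 0.9481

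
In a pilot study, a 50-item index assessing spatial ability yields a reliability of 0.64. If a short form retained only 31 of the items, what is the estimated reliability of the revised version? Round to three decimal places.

0.524

Length ratio n = 31/50 = 0.62
r_new = 0.62·0.64 / [1 + (0.62 − 1)·0.64]
     = 0.3968 / 0.7568 = 0.5243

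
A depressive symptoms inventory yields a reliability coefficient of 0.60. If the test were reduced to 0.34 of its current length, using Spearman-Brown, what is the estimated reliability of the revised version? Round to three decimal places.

0.338

r_new = (0.34 × 0.60) / (1 + (0.34 − 1) × 0.60)
r_new = 0.2040 / 0.6040 ≈ 0.3377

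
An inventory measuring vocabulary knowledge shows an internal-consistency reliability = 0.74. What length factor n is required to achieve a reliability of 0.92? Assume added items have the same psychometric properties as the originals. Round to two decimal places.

Invert Spearman-Brown to solve for n:
n = r*(1 − r) / [ r (1 − r*) ]
n = [0.92 × 0.26] / [0.74 × 0.08]
n = 0.2392 / 0.0592 ≈ 4.0405

4.04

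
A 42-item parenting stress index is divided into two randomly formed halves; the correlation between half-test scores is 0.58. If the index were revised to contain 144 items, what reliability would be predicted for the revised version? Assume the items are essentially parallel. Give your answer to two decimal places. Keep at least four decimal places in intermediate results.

0.90

Full-test reliability from the split-half r: r_full = 2(0.58)/(1 + 0.58) = 0.7342
Length factor from 42 to 144 items: n = 144/42 = 3.4286
r_new = n·r_full / (1 + (n − 1)·r_full) = 2.5173 / 2.7831 ≈ 0.9045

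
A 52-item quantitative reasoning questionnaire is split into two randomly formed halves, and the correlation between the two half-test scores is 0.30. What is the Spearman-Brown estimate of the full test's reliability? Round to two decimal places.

0.46

Each half is half the length of the full test, so the full test is n = 2 times a half.
r_full = 2(0.30) / (1 + 0.30)
       = 0.6000 / 1.3000 = 0.4615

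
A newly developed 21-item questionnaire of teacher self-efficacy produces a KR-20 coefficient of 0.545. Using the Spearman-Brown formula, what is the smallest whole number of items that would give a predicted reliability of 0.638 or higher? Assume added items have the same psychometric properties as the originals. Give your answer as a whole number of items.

Invert Spearman-Brown to solve for n:
n = r_target (1 − r_old) / [ r_old (1 − r_target) ]
n = 0.638 × (1 − 0.545) / [ 0.545 × (1 − 0.638) ]
  = 0.290290 / 0.197290 = 1.4714
1.4714 × 21 = 30.90 → 31 items

31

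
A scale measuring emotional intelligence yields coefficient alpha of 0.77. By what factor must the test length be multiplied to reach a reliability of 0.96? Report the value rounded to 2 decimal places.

7.17

Rearranging the Spearman-Brown formula for n,
n = r*(1 − r) / [ r (1 − r*) ]
n = 0.96(1 − 0.77) / [0.77(1 − 0.96)]
n = 0.2208 / 0.0308 ≈ 7.1688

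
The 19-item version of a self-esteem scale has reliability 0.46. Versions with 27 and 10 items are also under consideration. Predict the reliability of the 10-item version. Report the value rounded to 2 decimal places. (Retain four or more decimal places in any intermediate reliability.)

0.31

Only the ratio of lengths matters: n = 10/19 = 0.5263
r_{10} = n·r / (1 + (n − 1)·r) = 0.2421 / 0.7821 ≈ 0.3096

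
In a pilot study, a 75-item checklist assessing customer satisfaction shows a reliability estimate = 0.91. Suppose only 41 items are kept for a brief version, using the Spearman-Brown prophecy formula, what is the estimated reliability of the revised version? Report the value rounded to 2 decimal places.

0.85

The new length is 41/75 = 0.5467 times the old.
By Spearman-Brown, r_new = n r / (1 + (n − 1) r).
r_new = 0.5467·0.91 / [1 + (0.5467 − 1)·0.91]
     = 0.4975 / 0.5875 = 0.8468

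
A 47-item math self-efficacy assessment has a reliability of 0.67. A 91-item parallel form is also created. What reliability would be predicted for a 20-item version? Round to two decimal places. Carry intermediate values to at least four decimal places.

0.46

The 91-item form is not needed; work directly from the 47-item form with n = 20/47 = 0.4255.
r_{20} = n·r / (1 + (n − 1)·r) = 0.2851 / 0.6151 ≈ 0.4635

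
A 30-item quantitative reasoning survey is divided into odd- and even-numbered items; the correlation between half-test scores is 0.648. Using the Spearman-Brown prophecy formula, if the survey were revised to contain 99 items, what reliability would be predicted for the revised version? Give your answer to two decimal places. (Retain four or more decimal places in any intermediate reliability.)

0.92

Full-test reliability from the split-half r: r_full = 2(0.648)/(1 + 0.648) = 0.7864
Length factor from 30 to 99 items: n = 99/30 = 3.3000
r_new = n·r_full / (1 + (n − 1)·r_full) = 2.5951 / 2.8087 ≈ 0.9240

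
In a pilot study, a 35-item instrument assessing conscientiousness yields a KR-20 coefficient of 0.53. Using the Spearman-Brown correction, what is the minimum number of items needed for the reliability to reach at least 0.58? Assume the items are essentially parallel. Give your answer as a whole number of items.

43

n = [0.58 × 0.47] / [0.53 × 0.42]
  = 0.2726 / 0.2226 = 1.2246
1.2246 × 35 = 42.86 → 43 items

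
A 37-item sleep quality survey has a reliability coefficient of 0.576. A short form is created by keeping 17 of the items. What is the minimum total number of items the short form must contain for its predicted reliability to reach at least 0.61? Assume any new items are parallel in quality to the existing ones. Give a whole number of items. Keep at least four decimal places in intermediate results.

43

Short-form reliability: n = 17/37 = 0.4595; r_17 = n·r/(1+(n−1)r) ≈ 0.3843
Length factor from the short form to reach 0.61: n' = 0.61(1 − 0.3843) / [0.3843(1 − 0.61)] ≈ 2.5059
Total items = 2.5059 × 17 = 42.60, rounded up to 43.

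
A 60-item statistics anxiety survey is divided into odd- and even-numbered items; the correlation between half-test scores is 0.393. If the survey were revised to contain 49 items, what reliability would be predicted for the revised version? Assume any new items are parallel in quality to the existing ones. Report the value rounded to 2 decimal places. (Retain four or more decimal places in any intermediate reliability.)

Spearman-Brown correction (n = 2): r_full = 2·0.393/(1 + 0.393) = 0.5642
Then adjust to 49 items: n = 49/60 = 0.8167
r_new = n·r_full / (1 + (n − 1)·r_full) = 0.4608 / 0.8966 ≈ 0.5139

0.51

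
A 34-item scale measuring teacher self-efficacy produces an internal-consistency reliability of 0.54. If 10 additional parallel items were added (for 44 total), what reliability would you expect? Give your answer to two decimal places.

The new length is 44/34 = 1.2941 times the old.
Apply the Spearman-Brown prophecy formula, r' = nr / [1 + (n − 1)r]:
r_new = (1.2941 × 0.54) / (1 + (1.2941 − 1) × 0.54)
     = 0.6988 / 1.1588 = 0.6030

0.60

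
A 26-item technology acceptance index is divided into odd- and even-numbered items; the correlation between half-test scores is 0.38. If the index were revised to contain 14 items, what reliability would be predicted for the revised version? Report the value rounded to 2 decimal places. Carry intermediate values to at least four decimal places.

0.40

Full-test reliability from the split-half r: r_full = 2(0.38)/(1 + 0.38) = 0.5507
Then adjust to 14 items: n = 14/26 = 0.5385
r_new = n·r_full / (1 + (n − 1)·r_full) = 0.2966 / 0.7459 ≈ 0.3976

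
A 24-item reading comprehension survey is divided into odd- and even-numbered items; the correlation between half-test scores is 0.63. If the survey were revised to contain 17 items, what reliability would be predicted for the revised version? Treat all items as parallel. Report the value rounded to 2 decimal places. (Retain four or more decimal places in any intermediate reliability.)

0.71

Spearman-Brown correction (n = 2): r_full = 2·0.63/(1 + 0.63) = 0.7730
Then adjust to 17 items: n = 17/24 = 0.7083
r_new = n·r_full / (1 + (n − 1)·r_full) = 0.5475 / 0.7745 ≈ 0.7069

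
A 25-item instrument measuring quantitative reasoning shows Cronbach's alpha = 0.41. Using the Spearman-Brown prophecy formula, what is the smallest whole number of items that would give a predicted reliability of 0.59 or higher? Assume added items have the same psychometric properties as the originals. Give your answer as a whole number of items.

Spearman-Brown solved for the length factor n:
n = r_target (1 − r_old) / [ r_old (1 − r_target) ]
n = 0.59(1 − 0.41) / [0.41(1 − 0.59)]
n = 0.3481 / 0.1681 ≈ 2.0708
So the test needs 2.0708 × 25 ≈ 51.77 items; rounding up, 52.

52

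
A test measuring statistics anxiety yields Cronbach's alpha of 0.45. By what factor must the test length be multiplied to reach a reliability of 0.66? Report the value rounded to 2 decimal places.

2.37

Spearman-Brown solved for the length factor n:
n = r_target (1 − r_old) / [ r_old (1 − r_target) ]
n = 0.66(1 − 0.45) / [0.45(1 − 0.66)]
n = 0.3630 / 0.1530 ≈ 2.3725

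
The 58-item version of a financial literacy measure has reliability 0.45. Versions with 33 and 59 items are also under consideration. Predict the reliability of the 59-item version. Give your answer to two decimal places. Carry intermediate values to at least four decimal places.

0.45

The 33-item form is not needed; work directly from the 58-item form with n = 59/58 = 1.0172.
r_{59} = n·r / (1 + (n − 1)·r) = 0.4577 / 1.0077 ≈ 0.4542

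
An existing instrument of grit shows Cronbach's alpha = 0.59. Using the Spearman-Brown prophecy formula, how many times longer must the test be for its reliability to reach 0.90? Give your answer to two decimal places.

n = [0.90 × 0.41] / [0.59 × 0.10]
  = 0.3690 / 0.0590 = 6.2542

6.25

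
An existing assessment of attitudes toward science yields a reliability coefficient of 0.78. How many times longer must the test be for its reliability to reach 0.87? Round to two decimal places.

1.89

Spearman-Brown solved for the length factor n:
n = r_target (1 − r_old) / [ r_old (1 − r_target) ]
n = 0.87(1 − 0.78) / [0.78(1 − 0.87)]
  = 0.1914 / 0.1014 = 1.8876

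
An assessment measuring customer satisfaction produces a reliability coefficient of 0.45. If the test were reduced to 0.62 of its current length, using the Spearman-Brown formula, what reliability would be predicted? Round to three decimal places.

By Spearman-Brown, r_new = n r / (1 + (n − 1) r).
r_new = 0.62·0.45 / [1 + (0.62 − 1)·0.45]
     = 0.2790 / 0.8290 = 0.3366

0.337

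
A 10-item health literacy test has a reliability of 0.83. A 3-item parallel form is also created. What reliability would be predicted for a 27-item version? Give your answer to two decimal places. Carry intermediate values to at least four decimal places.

0.93

The 3-item form is not needed; work directly from the 10-item form with n = 27/10 = 2.7000.
r_{27} = n·r / (1 + (n − 1)·r) = 2.2410 / 2.4110 ≈ 0.9295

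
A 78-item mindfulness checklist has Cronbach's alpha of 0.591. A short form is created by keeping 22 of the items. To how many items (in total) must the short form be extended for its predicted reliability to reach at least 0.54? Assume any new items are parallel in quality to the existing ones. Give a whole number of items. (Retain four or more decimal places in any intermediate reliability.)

64

Short-form reliability: n = 22/78 = 0.2821; r_22 = n·r/(1+(n−1)r) ≈ 0.2896
Then solve for n' with r_old = 0.2896, r_target = 0.54: n' = 0.54(1 − 0.2896)/[0.2896(1 − 0.54)] = 2.8797
Items = 2.8797 × 22 ≈ 63.35 → 64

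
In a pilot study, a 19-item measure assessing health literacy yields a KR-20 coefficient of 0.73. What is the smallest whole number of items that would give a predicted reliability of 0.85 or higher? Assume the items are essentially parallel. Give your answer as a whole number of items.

Spearman-Brown solved for the length factor n:
n = r_target (1 − r_old) / [ r_old (1 − r_target) ]
n = 0.85 × (1 − 0.73) / [ 0.73 × (1 − 0.85) ]
n = 0.2295 / 0.1095 ≈ 2.0959
Items needed = n × 19 = 2.0959 × 19 ≈ 39.82 → round up to 40

40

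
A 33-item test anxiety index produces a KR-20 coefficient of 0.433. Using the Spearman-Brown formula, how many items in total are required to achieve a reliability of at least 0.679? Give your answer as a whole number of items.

92

n = 0.679 × (1 − 0.433) / [ 0.433 × (1 − 0.679) ]
  = 0.384993 / 0.138993 = 2.7699
So the test needs 2.7699 × 33 ≈ 91.41 items; rounding up, 92.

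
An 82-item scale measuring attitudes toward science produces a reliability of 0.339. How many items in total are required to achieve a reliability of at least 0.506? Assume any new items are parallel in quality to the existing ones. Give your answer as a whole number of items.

164

n = 0.506(1 − 0.339) / [0.339(1 − 0.506)]
  = 0.334466 / 0.167466 = 1.9972
Items needed = n × 82 = 1.9972 × 82 ≈ 163.77 → round up to 164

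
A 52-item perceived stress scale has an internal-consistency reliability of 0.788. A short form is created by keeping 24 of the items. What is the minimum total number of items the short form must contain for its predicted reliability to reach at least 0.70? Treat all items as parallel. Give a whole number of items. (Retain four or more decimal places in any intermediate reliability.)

Short-form reliability: n = 24/52 = 0.4615; r_24 = n·r/(1+(n−1)r) ≈ 0.6317
Then solve for n' with r_old = 0.6317, r_target = 0.70: n' = 0.70(1 − 0.6317)/[0.6317(1 − 0.70)] = 1.3604
Total items = 1.3604 × 24 = 32.65, rounded up to 33.

33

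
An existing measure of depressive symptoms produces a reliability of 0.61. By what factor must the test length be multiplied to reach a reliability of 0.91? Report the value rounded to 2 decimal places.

n = 0.91 × (1 − 0.61) / [ 0.61 × (1 − 0.91) ]
n = 0.3549 / 0.0549 ≈ 6.4645

6.46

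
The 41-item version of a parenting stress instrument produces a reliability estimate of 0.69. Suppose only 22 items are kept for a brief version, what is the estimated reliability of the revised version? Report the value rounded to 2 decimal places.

0.54

Length ratio n = 22/41 = 0.5366
r_new = (0.5366 × 0.69) / (1 + (0.5366 − 1) × 0.69)
r_new = 0.3703 / 0.6803 ≈ 0.5443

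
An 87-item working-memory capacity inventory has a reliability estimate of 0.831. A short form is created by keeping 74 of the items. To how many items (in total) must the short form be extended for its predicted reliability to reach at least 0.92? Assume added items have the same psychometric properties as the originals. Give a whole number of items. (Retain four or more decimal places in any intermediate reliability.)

204

Short-form reliability: n = 74/87 = 0.8506; r_74 = n·r/(1+(n−1)r) ≈ 0.8070
Then solve for n' with r_old = 0.8070, r_target = 0.92: n' = 0.92(1 − 0.8070)/[0.8070(1 − 0.92)] = 2.7503
Total items = 2.7503 × 74 = 203.52, rounded up to 204.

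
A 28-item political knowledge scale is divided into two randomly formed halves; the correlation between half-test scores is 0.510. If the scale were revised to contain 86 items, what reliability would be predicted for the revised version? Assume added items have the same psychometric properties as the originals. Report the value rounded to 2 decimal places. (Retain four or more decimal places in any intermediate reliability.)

Full-test reliability from the split-half r: r_full = 2(0.510)/(1 + 0.510) = 0.6755
Then adjust to 86 items: n = 86/28 = 3.0714
r_new = n·r_full / (1 + (n − 1)·r_full) = 2.0747 / 2.3992 ≈ 0.8647

0.86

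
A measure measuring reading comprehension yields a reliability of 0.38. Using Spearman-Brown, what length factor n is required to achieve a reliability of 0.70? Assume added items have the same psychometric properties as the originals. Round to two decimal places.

n = [0.70 × 0.62] / [0.38 × 0.30]
  = 0.4340 / 0.1140 = 3.8070

3.81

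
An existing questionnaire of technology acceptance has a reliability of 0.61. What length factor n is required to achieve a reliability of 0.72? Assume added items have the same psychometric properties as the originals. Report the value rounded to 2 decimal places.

1.64

Rearranging the Spearman-Brown formula for n,
n = r_target (1 − r_old) / [ r_old (1 − r_target) ]
n = 0.72(1 − 0.61) / [0.61(1 − 0.72)]
  = 0.2808 / 0.1708 = 1.6440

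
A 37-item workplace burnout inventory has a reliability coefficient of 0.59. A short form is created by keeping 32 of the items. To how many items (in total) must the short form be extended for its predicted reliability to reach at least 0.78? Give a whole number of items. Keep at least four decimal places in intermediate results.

92

Short-form reliability: n = 32/37 = 0.8649; r_32 = n·r/(1+(n−1)r) ≈ 0.5545
Then solve for n' with r_old = 0.5545, r_target = 0.78: n' = 0.78(1 − 0.5545)/[0.5545(1 − 0.78)] = 2.8485
Total items = 2.8485 × 32 = 91.15, rounded up to 92.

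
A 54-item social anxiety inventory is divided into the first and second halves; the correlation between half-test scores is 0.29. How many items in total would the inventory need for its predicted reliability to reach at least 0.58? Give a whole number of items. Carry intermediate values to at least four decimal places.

92

Corrected full-test reliability: r_full = 2 × 0.29 / (1 + 0.29) ≈ 0.4496
n = r_tgt(1 − r_full) / [r_full(1 − r_tgt)] = 0.58 × 0.5504 / (0.4496 × 0.42) ≈ 1.6906
Items = 1.6906 × 54 ≈ 91.29 → 92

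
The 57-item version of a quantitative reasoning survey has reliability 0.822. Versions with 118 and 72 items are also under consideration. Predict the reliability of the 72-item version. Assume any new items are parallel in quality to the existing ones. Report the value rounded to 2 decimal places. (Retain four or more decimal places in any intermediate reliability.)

0.85

Only the ratio of lengths matters: n = 72/57 = 1.2632
r_{72} = n·r / (1 + (n − 1)·r) = 1.0384 / 1.2164 ≈ 0.8537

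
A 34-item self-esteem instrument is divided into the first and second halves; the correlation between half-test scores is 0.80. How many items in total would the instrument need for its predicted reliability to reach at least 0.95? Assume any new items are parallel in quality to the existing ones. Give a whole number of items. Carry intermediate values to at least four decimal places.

r_full = 2(0.80)/(1 + 0.80) = 0.8889
Solve Spearman-Brown for n: n = 0.95(1 − 0.8889) / [0.8889(1 − 0.95)] = 2.3747
Required items = 2.3747 × 34 = 80.74, so 81 items.

81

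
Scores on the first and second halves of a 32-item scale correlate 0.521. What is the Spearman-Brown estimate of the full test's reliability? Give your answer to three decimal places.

Each half is half the length of the full test, so the full test is n = 2 times a half.
r_full = 2r_hh / (1 + r_hh) = 2 × 0.521 / (1 + 0.521)
r_full = 1.0420 / 1.5210 ≈ 0.6851

0.685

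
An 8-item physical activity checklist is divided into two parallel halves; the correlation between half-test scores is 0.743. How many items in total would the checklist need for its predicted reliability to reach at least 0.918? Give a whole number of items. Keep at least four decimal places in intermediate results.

16

r_full = 2(0.743)/(1 + 0.743) = 0.8526
Solve Spearman-Brown for n: n = 0.918(1 − 0.8526) / [0.8526(1 − 0.918)] = 1.9354
Items = 1.9354 × 8 ≈ 15.48 → 16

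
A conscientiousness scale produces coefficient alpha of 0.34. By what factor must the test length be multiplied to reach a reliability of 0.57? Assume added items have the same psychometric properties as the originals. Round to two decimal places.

2.57

n = [0.57 × 0.66] / [0.34 × 0.43]
n = 0.3762 / 0.1462 ≈ 2.5732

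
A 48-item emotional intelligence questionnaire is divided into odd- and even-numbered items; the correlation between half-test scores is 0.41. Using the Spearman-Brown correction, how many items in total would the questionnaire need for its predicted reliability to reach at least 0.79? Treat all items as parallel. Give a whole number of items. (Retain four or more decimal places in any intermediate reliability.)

130

r_full = 2(0.41)/(1 + 0.41) = 0.5816
Solve Spearman-Brown for n: n = 0.79(1 − 0.5816) / [0.5816(1 − 0.79)] = 2.7063
Required items = 2.7063 × 48 = 129.90, so 130 items.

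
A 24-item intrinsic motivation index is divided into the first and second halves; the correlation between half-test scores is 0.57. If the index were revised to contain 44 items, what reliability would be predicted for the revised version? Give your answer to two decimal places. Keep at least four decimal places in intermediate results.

0.83

Spearman-Brown correction (n = 2): r_full = 2·0.57/(1 + 0.57) = 0.7261
Then adjust to 44 items: n = 44/24 = 1.8333
r_new = n·r_full / (1 + (n − 1)·r_full) = 1.3312 / 1.6051 ≈ 0.8294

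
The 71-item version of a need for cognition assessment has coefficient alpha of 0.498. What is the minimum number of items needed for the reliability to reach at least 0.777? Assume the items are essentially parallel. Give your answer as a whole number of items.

Rearranging the Spearman-Brown formula for n,
n = r*(1 − r) / [ r (1 − r*) ]
n = [0.777 × 0.502] / [0.498 × 0.223]
  = 0.390054 / 0.111054 = 3.5123
So the test needs 3.5123 × 71 ≈ 249.37 items; rounding up, 250.

250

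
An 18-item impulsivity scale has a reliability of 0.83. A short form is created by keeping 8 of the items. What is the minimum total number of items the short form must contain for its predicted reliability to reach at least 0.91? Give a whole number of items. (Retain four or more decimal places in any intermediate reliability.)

38

First, r for the 8-item form: n = 8/18 = 0.4444, so r_8 = 0.4444·0.83/(1 + (0.4444 − 1)·0.83) = 0.6845
Then solve for n' with r_old = 0.6845, r_target = 0.91: n' = 0.91(1 − 0.6845)/[0.6845(1 − 0.91)] = 4.6604
Total items = 4.6604 × 8 = 37.28, rounded up to 38.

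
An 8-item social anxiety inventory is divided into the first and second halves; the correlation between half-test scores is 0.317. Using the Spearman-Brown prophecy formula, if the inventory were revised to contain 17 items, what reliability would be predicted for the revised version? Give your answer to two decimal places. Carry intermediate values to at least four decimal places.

Full-test reliability from the split-half r: r_full = 2(0.317)/(1 + 0.317) = 0.4814
Length factor from 8 to 17 items: n = 17/8 = 2.1250
r_new = n·r_full / (1 + (n − 1)·r_full) = 1.0230 / 1.5416 ≈ 0.6636

0.66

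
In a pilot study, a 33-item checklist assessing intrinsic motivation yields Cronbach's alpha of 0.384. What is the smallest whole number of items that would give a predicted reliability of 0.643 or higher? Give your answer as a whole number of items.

96

Spearman-Brown solved for the length factor n:
n = r_target (1 − r_old) / [ r_old (1 − r_target) ]
n = [0.643 × 0.616] / [0.384 × 0.357]
n = 0.396088 / 0.137088 ≈ 2.8893
2.8893 × 33 = 95.35 → 96 items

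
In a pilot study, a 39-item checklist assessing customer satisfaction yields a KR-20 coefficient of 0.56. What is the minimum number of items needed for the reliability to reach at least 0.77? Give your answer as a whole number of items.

103

Invert Spearman-Brown to solve for n:
n = r*(1 − r) / [ r (1 − r*) ]
n = [0.77 × 0.44] / [0.56 × 0.23]
  = 0.3388 / 0.1288 = 2.6304
2.6304 × 39 = 102.59 → 103 items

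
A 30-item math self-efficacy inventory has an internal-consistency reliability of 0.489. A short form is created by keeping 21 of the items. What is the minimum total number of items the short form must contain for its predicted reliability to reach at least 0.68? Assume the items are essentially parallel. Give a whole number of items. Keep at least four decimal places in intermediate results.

First, r for the 21-item form: n = 21/30 = 0.7000, so r_21 = 0.7000·0.489/(1 + (0.7000 − 1)·0.489) = 0.4011
Length factor from the short form to reach 0.68: n' = 0.68(1 − 0.4011) / [0.4011(1 − 0.68)] ≈ 3.1729
Total items = 3.1729 × 21 = 66.63, rounded up to 67.

67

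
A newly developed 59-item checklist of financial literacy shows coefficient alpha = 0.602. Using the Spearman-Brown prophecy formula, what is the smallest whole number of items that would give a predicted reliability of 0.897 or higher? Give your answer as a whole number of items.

340

n = 0.897 × (1 − 0.602) / [ 0.602 × (1 − 0.897) ]
n = 0.357006 / 0.062006 ≈ 5.7576
So the test needs 5.7576 × 59 ≈ 339.70 items; rounding up, 340.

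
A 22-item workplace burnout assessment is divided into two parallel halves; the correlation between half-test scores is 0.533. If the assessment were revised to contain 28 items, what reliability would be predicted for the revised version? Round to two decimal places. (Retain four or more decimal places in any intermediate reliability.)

Spearman-Brown correction (n = 2): r_full = 2·0.533/(1 + 0.533) = 0.6954
Length factor from 22 to 28 items: n = 28/22 = 1.2727
r_new = n·r_full / (1 + (n − 1)·r_full) = 0.8850 / 1.1896 ≈ 0.7439

0.74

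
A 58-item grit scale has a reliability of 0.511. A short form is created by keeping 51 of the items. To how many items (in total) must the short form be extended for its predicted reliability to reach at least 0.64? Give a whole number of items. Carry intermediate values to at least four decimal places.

99

Short-form reliability: n = 51/58 = 0.8793; r_51 = n·r/(1+(n−1)r) ≈ 0.4789
Then solve for n' with r_old = 0.4789, r_target = 0.64: n' = 0.64(1 − 0.4789)/[0.4789(1 − 0.64)] = 1.9344
Items = 1.9344 × 51 ≈ 98.65 → 99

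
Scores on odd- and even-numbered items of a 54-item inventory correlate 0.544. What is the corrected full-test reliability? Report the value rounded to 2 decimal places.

0.70

Apply the Spearman-Brown correction with n = 2:
r_full = 2r_hh / (1 + r_hh) = 2 × 0.544 / (1 + 0.544)
       = 1.0880 / 1.5440 = 0.7047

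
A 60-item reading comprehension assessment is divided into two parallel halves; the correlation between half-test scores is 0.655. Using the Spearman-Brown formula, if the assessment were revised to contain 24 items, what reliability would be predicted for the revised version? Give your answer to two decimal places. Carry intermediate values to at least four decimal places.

0.60

Full-test reliability from the split-half r: r_full = 2(0.655)/(1 + 0.655) = 0.7915
Then adjust to 24 items: n = 24/60 = 0.4000
r_new = n·r_full / (1 + (n − 1)·r_full) = 0.3166 / 0.5251 ≈ 0.6029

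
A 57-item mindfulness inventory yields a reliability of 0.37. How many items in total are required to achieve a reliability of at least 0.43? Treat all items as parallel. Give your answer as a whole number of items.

74

n = 0.43 × (1 − 0.37) / [ 0.37 × (1 − 0.43) ]
  = 0.2709 / 0.2109 = 1.2845
1.2845 × 57 = 73.22 → 74 items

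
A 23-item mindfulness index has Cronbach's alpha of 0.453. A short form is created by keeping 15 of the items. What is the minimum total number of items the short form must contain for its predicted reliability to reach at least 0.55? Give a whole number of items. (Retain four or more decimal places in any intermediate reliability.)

First, r for the 15-item form: n = 15/23 = 0.6522, so r_15 = 0.6522·0.453/(1 + (0.6522 − 1)·0.453) = 0.3507
Then solve for n' with r_old = 0.3507, r_target = 0.55: n' = 0.55(1 − 0.3507)/[0.3507(1 − 0.55)] = 2.2629
Items = 2.2629 × 15 ≈ 33.94 → 34

34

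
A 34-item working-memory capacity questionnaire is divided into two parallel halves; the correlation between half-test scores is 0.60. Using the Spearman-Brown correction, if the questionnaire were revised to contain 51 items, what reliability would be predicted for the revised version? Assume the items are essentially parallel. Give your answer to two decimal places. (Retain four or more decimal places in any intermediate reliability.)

Full-test reliability from the split-half r: r_full = 2(0.60)/(1 + 0.60) = 0.7500
Length factor from 34 to 51 items: n = 51/34 = 1.5000
r_new = n·r_full / (1 + (n − 1)·r_full) = 1.1250 / 1.3750 ≈ 0.8182

0.82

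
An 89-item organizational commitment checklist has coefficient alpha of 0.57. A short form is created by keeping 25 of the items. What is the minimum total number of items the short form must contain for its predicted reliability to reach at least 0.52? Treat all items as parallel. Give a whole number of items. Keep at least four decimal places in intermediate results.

First, r for the 25-item form: n = 25/89 = 0.2809, so r_25 = 0.2809·0.57/(1 + (0.2809 − 1)·0.57) = 0.2713
Length factor from the short form to reach 0.52: n' = 0.52(1 − 0.2713) / [0.2713(1 − 0.52)] ≈ 2.9098
Items = 2.9098 × 25 ≈ 72.75 → 73

73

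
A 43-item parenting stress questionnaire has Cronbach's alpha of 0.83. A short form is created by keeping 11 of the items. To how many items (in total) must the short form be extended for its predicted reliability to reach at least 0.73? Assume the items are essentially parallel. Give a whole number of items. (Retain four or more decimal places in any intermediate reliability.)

24

Short-form reliability: n = 11/43 = 0.2558; r_11 = n·r/(1+(n−1)r) ≈ 0.5553
Then solve for n' with r_old = 0.5553, r_target = 0.73: n' = 0.73(1 − 0.5553)/[0.5553(1 − 0.73)] = 2.1652
Total items = 2.1652 × 11 = 23.82, rounded up to 24.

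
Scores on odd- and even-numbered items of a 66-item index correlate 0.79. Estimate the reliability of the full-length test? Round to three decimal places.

0.883

Apply the Spearman-Brown correction with n = 2:
r_full = 2(0.79) / (1 + 0.79)
r_full = 1.5800 / 1.7900 ≈ 0.8827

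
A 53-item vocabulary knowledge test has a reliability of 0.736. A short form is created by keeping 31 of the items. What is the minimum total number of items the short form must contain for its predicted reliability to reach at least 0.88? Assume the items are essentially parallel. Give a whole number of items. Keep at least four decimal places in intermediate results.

First, r for the 31-item form: n = 31/53 = 0.5849, so r_31 = 0.5849·0.736/(1 + (0.5849 − 1)·0.736) = 0.6199
Then solve for n' with r_old = 0.6199, r_target = 0.88: n' = 0.88(1 − 0.6199)/[0.6199(1 − 0.88)] = 4.4965
Total items = 4.4965 × 31 = 139.39, rounded up to 140.

140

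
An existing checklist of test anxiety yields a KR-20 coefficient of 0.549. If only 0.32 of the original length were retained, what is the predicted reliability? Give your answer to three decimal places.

0.280

r_new = (0.32 × 0.549) / (1 + (0.32 − 1) × 0.549)
r_new = 0.1757 / 0.6267 ≈ 0.2804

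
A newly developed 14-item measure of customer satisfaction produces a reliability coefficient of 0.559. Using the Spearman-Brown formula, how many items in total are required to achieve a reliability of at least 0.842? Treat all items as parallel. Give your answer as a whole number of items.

59

Rearranging the Spearman-Brown formula for n,
n = r_target (1 − r_old) / [ r_old (1 − r_target) ]
n = 0.842(1 − 0.559) / [0.559(1 − 0.842)]
n = 0.371322 / 0.088322 ≈ 4.2042
So the test needs 4.2042 × 14 ≈ 58.86 items; rounding up, 59.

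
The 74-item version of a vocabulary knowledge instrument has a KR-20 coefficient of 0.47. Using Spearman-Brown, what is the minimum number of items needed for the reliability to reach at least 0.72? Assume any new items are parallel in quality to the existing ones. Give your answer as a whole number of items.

Rearranging the Spearman-Brown formula for n,
n = r_target (1 − r_old) / [ r_old (1 − r_target) ]
n = 0.72(1 − 0.47) / [0.47(1 − 0.72)]
  = 0.3816 / 0.1316 = 2.8997
2.8997 × 74 = 214.58 → 215 items

215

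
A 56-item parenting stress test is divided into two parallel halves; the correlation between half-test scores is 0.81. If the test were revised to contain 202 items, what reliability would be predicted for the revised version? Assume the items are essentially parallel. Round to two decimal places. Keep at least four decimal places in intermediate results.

0.97

Spearman-Brown correction (n = 2): r_full = 2·0.81/(1 + 0.81) = 0.8950
Length factor from 56 to 202 items: n = 202/56 = 3.6071
r_new = n·r_full / (1 + (n − 1)·r_full) = 3.2284 / 3.3334 ≈ 0.9685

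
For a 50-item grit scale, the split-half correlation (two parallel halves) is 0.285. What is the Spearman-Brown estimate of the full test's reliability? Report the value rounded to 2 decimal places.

The full test is twice the length of either half (n = 2).
r_full = 2(0.285) / (1 + 0.285)
r_full = 0.5700 / 1.2850 ≈ 0.4436

0.44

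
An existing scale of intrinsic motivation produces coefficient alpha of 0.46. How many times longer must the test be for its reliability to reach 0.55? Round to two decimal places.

1.43

Invert Spearman-Brown to solve for n:
n = r_target (1 − r_old) / [ r_old (1 − r_target) ]
n = 0.55 × (1 − 0.46) / [ 0.46 × (1 − 0.55) ]
n = 0.2970 / 0.2070 ≈ 1.4348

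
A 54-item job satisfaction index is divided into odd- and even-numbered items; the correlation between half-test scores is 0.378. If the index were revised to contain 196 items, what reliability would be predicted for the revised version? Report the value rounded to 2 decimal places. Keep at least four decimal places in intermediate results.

0.82

First correct the split-half correlation to full-test reliability: r_full = 2 × 0.378 / (1 + 0.378) ≈ 0.5486
Then adjust to 196 items: n = 196/54 = 3.6296
r_new = n·r_full / (1 + (n − 1)·r_full) = 1.9912 / 2.4426 ≈ 0.8152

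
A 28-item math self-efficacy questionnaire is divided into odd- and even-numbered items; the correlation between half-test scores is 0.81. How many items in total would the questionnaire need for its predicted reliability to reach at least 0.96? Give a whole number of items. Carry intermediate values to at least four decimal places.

79

Corrected full-test reliability: r_full = 2 × 0.81 / (1 + 0.81) ≈ 0.8950
n = r_tgt(1 − r_full) / [r_full(1 − r_tgt)] = 0.96 × 0.1050 / (0.8950 × 0.04) ≈ 2.8156
Required items = 2.8156 × 28 = 78.84, so 79 items.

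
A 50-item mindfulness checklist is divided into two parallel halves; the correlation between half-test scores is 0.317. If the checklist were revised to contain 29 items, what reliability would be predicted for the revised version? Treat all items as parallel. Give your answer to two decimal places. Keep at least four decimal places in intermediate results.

First correct the split-half correlation to full-test reliability: r_full = 2 × 0.317 / (1 + 0.317) ≈ 0.4814
Length factor from 50 to 29 items: n = 29/50 = 0.5800
r_new = n·r_full / (1 + (n − 1)·r_full) = 0.2792 / 0.7978 ≈ 0.3500

0.35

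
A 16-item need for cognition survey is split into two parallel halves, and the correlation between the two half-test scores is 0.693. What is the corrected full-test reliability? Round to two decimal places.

0.82

Apply the Spearman-Brown correction with n = 2:
r_full = 2(0.693) / (1 + 0.693)
r_full = 1.3860 / 1.6930 ≈ 0.8187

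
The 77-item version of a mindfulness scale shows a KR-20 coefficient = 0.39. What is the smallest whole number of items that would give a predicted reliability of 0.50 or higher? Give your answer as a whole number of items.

121

Rearranging the Spearman-Brown formula for n,
n = r_target (1 − r_old) / [ r_old (1 − r_target) ]
n = 0.50 × (1 − 0.39) / [ 0.39 × (1 − 0.50) ]
n = 0.3050 / 0.1950 ≈ 1.5641
Items needed = n × 77 = 1.5641 × 77 ≈ 120.44 → round up to 121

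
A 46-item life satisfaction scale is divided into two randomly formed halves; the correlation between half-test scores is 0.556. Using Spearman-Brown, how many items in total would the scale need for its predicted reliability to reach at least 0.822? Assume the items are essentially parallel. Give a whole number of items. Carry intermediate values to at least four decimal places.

r_full = 2(0.556)/(1 + 0.556) = 0.7147
n = r_tgt(1 − r_full) / [r_full(1 − r_tgt)] = 0.822 × 0.2853 / (0.7147 × 0.178) ≈ 1.8434
Items = 1.8434 × 46 ≈ 84.80 → 85

85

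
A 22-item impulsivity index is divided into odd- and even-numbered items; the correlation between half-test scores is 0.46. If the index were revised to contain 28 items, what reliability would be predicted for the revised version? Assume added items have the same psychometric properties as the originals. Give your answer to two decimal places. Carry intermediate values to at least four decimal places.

First correct the split-half correlation to full-test reliability: r_full = 2 × 0.46 / (1 + 0.46) ≈ 0.6301
Then adjust to 28 items: n = 28/22 = 1.2727
r_new = n·r_full / (1 + (n − 1)·r_full) = 0.8019 / 1.1718 ≈ 0.6843

0.68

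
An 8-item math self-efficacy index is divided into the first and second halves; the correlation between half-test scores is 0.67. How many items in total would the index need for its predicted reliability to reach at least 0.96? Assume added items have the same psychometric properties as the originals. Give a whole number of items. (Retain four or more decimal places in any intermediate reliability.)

r_full = 2(0.67)/(1 + 0.67) = 0.8024
n = r_tgt(1 − r_full) / [r_full(1 − r_tgt)] = 0.96 × 0.1976 / (0.8024 × 0.04) ≈ 5.9103
Required items = 5.9103 × 8 = 47.28, so 48 items.

48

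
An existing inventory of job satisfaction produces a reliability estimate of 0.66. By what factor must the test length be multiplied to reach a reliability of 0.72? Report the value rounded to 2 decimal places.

1.32

Rearranging the Spearman-Brown formula for n,
n = r*(1 − r) / [ r (1 − r*) ]
n = [0.72 × 0.34] / [0.66 × 0.28]
  = 0.2448 / 0.1848 = 1.3247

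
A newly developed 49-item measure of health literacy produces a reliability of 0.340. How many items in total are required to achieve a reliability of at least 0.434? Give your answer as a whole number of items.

n = [0.434 × 0.660] / [0.340 × 0.566]
n = 0.286440 / 0.192440 ≈ 1.4885
So the test needs 1.4885 × 49 ≈ 72.94 items; rounding up, 73.

73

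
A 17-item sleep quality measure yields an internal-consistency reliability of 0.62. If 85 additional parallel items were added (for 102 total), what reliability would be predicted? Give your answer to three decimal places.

0.907

Length ratio n = 102/17 = 6
Apply the Spearman-Brown prophecy formula, r' = nr / [1 + (n − 1)r]:
r_new = 6·0.62 / [1 + (6 − 1)·0.62]
r_new = 3.7200 / 4.1000 ≈ 0.9073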